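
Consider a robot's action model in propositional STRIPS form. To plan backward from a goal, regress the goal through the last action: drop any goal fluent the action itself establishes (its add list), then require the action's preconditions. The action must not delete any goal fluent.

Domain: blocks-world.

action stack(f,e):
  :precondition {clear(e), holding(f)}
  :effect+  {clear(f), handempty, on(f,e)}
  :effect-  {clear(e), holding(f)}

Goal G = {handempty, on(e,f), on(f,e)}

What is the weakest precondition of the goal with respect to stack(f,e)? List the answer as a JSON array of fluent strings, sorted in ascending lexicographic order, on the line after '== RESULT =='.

Regress:
  G ∩ del = {}  (empty — regression defined)
  G \ add = {handempty, on(e,f), on(f,e)} \ {clear(f), handempty, on(f,e)} = {on(e,f)}
  ∪ pre   = {on(e,f)} ∪ {clear(e), holding(f)}
          = {clear(e), holding(f), on(e,f)}

== RESULT ==
["clear(e)", "holding(f)", "on(e,f)"]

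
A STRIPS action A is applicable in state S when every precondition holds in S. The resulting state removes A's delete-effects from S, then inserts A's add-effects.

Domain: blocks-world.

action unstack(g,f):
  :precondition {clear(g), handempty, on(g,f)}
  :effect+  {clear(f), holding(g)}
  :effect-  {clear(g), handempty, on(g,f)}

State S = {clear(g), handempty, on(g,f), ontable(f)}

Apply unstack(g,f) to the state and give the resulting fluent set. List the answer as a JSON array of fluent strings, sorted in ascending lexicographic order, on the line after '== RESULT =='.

Compute (S \ del) ∪ add:
  pre ⊆ S: {clear(g), handempty, on(g,f)} ⊆ S  — applicable
  S \ del = {ontable(f)}
  ∪ add   = {clear(f), holding(g), ontable(f)}

== RESULT ==
["clear(f)", "holding(g)", "ontable(f)"]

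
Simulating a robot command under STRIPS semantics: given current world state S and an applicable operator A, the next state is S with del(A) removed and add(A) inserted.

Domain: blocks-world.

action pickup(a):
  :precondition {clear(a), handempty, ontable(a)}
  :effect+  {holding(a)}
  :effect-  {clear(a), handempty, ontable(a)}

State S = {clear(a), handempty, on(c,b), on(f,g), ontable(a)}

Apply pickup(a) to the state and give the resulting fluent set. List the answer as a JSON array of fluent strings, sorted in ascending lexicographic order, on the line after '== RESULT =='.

Progress:
  pre ⊆ S: {clear(a), handempty, ontable(a)} ⊆ S  — applicable
  S \ del = {on(c,b), on(f,g)}
  ∪ add   = {holding(a), on(c,b), on(f,g)}

== RESULT ==
["holding(a)", "on(c,b)", "on(f,g)"]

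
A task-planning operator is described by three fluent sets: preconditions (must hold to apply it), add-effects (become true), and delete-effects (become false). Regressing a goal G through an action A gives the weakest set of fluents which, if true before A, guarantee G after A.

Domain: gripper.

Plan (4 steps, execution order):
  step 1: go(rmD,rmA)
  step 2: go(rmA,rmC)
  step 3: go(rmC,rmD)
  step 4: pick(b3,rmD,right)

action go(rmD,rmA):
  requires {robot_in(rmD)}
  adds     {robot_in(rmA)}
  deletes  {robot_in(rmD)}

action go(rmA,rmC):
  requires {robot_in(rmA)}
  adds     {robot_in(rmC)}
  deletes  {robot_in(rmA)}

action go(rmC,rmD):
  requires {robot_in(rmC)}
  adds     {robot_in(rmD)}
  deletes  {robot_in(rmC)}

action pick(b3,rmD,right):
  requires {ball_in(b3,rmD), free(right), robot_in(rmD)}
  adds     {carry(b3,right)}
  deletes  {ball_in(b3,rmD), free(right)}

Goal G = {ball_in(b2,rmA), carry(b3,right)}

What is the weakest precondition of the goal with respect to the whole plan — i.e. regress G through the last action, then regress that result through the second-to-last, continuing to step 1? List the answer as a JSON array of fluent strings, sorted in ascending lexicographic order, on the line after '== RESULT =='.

Regress step by step:
  through step 4 (pick(b3,rmD,right)): drop {carry(b3,right)}, keep {ball_in(b2,rmA)}, require {ball_in(b3,rmD), free(right), robot_in(rmD)}
    → {ball_in(b2,rmA), ball_in(b3,rmD), free(right), robot_in(rmD)}
  through step 3 (go(rmC,rmD)): drop {robot_in(rmD)}, keep {ball_in(b2,rmA), ball_in(b3,rmD), free(right)}, require {robot_in(rmC)}
    → {ball_in(b2,rmA), ball_in(b3,rmD), free(right), robot_in(rmC)}
  through step 2 (go(rmA,rmC)): drop {robot_in(rmC)}, keep {ball_in(b2,rmA), ball_in(b3,rmD), free(right)}, require {robot_in(rmA)}
    → {ball_in(b2,rmA), ball_in(b3,rmD), free(right), robot_in(rmA)}
  through step 1 (go(rmD,rmA)): drop {robot_in(rmA)}, keep {ball_in(b2,rmA), ball_in(b3,rmD), free(right)}, require {robot_in(rmD)}
    → {ball_in(b2,rmA), ball_in(b3,rmD), free(right), robot_in(rmD)}

== RESULT ==
["ball_in(b2,rmA)", "ball_in(b3,rmD)", "free(right)", "robot_in(rmD)"]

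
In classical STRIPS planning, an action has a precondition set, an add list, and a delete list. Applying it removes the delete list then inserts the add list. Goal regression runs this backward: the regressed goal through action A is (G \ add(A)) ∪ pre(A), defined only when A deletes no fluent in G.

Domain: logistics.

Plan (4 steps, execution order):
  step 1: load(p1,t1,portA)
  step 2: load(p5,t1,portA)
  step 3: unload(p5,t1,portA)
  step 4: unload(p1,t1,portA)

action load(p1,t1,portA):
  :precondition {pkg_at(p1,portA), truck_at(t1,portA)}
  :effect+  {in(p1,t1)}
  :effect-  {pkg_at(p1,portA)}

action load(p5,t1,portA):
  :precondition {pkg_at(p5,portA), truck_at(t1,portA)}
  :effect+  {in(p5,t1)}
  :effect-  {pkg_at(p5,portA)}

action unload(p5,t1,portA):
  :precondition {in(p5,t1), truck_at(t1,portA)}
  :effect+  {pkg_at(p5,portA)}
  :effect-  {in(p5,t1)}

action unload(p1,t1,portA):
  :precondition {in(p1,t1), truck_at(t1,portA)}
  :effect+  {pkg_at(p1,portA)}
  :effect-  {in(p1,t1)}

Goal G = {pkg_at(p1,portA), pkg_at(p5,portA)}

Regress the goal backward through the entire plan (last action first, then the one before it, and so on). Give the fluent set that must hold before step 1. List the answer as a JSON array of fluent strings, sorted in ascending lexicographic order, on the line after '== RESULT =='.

Work backward from the goal:
  through step 4 (unload(p1,t1,portA)): drop {pkg_at(p1,portA)}, keep {pkg_at(p5,portA)}, require {in(p1,t1), truck_at(t1,portA)}
    → {in(p1,t1), pkg_at(p5,portA), truck_at(t1,portA)}
  through step 3 (unload(p5,t1,portA)): drop {pkg_at(p5,portA)}, keep {in(p1,t1), truck_at(t1,portA)}, require {in(p5,t1), truck_at(t1,portA)}
    → {in(p1,t1), in(p5,t1), truck_at(t1,portA)}
  through step 2 (load(p5,t1,portA)): drop {in(p5,t1)}, keep {in(p1,t1), truck_at(t1,portA)}, require {pkg_at(p5,portA), truck_at(t1,portA)}
    → {in(p1,t1), pkg_at(p5,portA), truck_at(t1,portA)}
  through step 1 (load(p1,t1,portA)): drop {in(p1,t1)}, keep {pkg_at(p5,portA), truck_at(t1,portA)}, require {pkg_at(p1,portA), truck_at(t1,portA)}
    → {pkg_at(p1,portA), pkg_at(p5,portA), truck_at(t1,portA)}

== RESULT ==
["pkg_at(p1,portA)", "pkg_at(p5,portA)", "truck_at(t1,portA)"]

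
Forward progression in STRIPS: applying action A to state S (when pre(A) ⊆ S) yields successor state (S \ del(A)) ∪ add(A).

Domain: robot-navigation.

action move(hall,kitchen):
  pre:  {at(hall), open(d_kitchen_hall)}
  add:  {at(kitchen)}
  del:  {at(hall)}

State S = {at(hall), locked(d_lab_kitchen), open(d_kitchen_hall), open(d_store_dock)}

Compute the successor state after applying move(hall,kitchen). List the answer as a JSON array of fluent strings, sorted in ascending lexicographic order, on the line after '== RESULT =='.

Progress:
  pre ⊆ S: {at(hall), open(d_kitchen_hall)} ⊆ S  — applicable
  S \ del = {locked(d_lab_kitchen), open(d_kitchen_hall), open(d_store_dock)}
  ∪ add   = {at(kitchen), locked(d_lab_kitchen), open(d_kitchen_hall), open(d_store_dock)}

== RESULT ==
["at(kitchen)", "locked(d_lab_kitchen)", "open(d_kitchen_hall)", "open(d_store_dock)"]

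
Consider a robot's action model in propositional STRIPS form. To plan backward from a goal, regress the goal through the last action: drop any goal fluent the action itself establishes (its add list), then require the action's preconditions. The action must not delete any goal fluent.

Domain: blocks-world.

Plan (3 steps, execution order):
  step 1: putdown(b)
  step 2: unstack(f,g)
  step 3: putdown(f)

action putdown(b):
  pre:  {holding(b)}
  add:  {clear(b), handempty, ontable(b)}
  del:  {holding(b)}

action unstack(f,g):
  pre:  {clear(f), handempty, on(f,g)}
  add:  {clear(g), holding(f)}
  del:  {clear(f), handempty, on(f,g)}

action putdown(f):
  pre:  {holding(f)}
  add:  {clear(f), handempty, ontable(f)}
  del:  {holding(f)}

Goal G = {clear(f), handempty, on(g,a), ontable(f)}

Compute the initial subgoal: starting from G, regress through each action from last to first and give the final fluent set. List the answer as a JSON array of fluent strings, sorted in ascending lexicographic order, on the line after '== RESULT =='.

Regress step by step:
  through step 3 (putdown(f)): drop {clear(f), handempty, ontable(f)}, keep {on(g,a)}, require {holding(f)}
    → {holding(f), on(g,a)}
  through step 2 (unstack(f,g)): drop {holding(f)}, keep {on(g,a)}, require {clear(f), handempty, on(f,g)}
    → {clear(f), handempty, on(f,g), on(g,a)}
  through step 1 (putdown(b)): drop {handempty}, keep {clear(f), on(f,g), on(g,a)}, require {holding(b)}
    → {clear(f), holding(b), on(f,g), on(g,a)}

== RESULT ==
["clear(f)", "holding(b)", "on(f,g)", "on(g,a)"]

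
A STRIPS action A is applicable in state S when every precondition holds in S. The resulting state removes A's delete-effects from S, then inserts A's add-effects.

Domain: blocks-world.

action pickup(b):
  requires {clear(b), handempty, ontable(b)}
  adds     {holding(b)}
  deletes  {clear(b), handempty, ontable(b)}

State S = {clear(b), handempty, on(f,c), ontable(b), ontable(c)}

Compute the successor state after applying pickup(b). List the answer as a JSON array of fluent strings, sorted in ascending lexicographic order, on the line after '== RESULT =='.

Compute (S \ del) ∪ add:
  pre ⊆ S: {clear(b), handempty, ontable(b)} ⊆ S  — applicable
  S \ del = {on(f,c), ontable(c)}
  ∪ add   = {holding(b), on(f,c), ontable(c)}

== RESULT ==
["holding(b)", "on(f,c)", "ontable(c)"]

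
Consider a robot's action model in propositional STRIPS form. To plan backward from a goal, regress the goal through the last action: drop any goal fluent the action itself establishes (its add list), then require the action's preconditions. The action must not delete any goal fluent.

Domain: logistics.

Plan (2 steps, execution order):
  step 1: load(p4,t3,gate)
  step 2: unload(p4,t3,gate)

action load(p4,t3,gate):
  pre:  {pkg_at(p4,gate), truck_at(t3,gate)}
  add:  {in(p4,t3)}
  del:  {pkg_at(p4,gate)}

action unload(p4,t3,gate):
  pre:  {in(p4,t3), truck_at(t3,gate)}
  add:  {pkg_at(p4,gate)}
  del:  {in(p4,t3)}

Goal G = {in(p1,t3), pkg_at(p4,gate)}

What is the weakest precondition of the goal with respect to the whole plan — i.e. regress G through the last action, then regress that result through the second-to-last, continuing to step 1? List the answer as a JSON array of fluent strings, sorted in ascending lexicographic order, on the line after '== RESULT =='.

Regress step by step:
  through step 2 (unload(p4,t3,gate)): drop {pkg_at(p4,gate)}, keep {in(p1,t3)}, require {in(p4,t3), truck_at(t3,gate)}
    → {in(p1,t3), in(p4,t3), truck_at(t3,gate)}
  through step 1 (load(p4,t3,gate)): drop {in(p4,t3)}, keep {in(p1,t3), truck_at(t3,gate)}, require {pkg_at(p4,gate), truck_at(t3,gate)}
    → {in(p1,t3), pkg_at(p4,gate), truck_at(t3,gate)}

== RESULT ==
["in(p1,t3)", "pkg_at(p4,gate)", "truck_at(t3,gate)"]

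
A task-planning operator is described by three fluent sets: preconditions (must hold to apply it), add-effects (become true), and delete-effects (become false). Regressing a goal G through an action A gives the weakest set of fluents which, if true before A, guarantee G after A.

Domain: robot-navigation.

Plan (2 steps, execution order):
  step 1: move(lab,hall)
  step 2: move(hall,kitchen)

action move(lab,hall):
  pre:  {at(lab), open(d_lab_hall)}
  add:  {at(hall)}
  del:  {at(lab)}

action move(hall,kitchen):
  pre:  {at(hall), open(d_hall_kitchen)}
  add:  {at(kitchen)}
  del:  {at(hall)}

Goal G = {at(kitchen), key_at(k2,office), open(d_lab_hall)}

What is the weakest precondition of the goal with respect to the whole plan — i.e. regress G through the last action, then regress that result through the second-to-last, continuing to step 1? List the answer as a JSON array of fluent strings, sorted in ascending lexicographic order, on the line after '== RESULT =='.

Work backward from the goal:
  through step 2 (move(hall,kitchen)): drop {at(kitchen)}, keep {key_at(k2,office), open(d_lab_hall)}, require {at(hall), open(d_hall_kitchen)}
    → {at(hall), key_at(k2,office), open(d_hall_kitchen), open(d_lab_hall)}
  through step 1 (move(lab,hall)): drop {at(hall)}, keep {key_at(k2,office), open(d_hall_kitchen), open(d_lab_hall)}, require {at(lab), open(d_lab_hall)}
    → {at(lab), key_at(k2,office), open(d_hall_kitchen), open(d_lab_hall)}

== RESULT ==
["at(lab)", "key_at(k2,office)", "open(d_hall_kitchen)", "open(d_lab_hall)"]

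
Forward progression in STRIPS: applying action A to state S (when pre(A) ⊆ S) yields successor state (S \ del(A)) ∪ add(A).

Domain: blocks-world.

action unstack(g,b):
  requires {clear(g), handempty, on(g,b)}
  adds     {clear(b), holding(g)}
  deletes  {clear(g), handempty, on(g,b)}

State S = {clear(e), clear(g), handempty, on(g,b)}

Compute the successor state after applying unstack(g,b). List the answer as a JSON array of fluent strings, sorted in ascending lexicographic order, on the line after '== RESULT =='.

Compute (S \ del) ∪ add:
  pre ⊆ S: {clear(g), handempty, on(g,b)} ⊆ S  — applicable
  S \ del = {clear(e)}
  ∪ add   = {clear(b), clear(e), holding(g)}

== RESULT ==
["clear(b)", "clear(e)", "holding(g)"]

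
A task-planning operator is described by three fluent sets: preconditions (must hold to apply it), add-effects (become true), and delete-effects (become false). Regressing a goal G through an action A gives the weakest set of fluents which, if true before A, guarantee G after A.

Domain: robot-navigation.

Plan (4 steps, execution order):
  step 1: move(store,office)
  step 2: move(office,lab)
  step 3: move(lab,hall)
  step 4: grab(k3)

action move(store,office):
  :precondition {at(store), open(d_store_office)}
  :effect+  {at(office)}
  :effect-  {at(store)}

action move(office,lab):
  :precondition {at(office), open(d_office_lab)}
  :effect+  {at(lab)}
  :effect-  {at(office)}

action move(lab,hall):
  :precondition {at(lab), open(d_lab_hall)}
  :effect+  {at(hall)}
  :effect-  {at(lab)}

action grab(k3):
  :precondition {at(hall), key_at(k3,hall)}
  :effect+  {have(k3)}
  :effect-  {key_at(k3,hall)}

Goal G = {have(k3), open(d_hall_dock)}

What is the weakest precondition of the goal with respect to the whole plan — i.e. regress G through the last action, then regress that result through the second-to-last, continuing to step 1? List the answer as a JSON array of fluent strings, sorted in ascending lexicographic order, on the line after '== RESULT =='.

Work backward from the goal:
  through step 4 (grab(k3)): drop {have(k3)}, keep {open(d_hall_dock)}, require {at(hall), key_at(k3,hall)}
    → {at(hall), key_at(k3,hall), open(d_hall_dock)}
  through step 3 (move(lab,hall)): drop {at(hall)}, keep {key_at(k3,hall), open(d_hall_dock)}, require {at(lab), open(d_lab_hall)}
    → {at(lab), key_at(k3,hall), open(d_hall_dock), open(d_lab_hall)}
  through step 2 (move(office,lab)): drop {at(lab)}, keep {key_at(k3,hall), open(d_hall_dock), open(d_lab_hall)}, require {at(office), open(d_office_lab)}
    → {at(office), key_at(k3,hall), open(d_hall_dock), open(d_lab_hall), open(d_office_lab)}
  through step 1 (move(store,office)): drop {at(office)}, keep {key_at(k3,hall), open(d_hall_dock), open(d_lab_hall), open(d_office_lab)}, require {at(store), open(d_store_office)}
    → {at(store), key_at(k3,hall), open(d_hall_dock), open(d_lab_hall), open(d_office_lab), open(d_store_office)}

== RESULT ==
["at(store)", "key_at(k3,hall)", "open(d_hall_dock)", "open(d_lab_hall)", "open(d_office_lab)", "open(d_store_office)"]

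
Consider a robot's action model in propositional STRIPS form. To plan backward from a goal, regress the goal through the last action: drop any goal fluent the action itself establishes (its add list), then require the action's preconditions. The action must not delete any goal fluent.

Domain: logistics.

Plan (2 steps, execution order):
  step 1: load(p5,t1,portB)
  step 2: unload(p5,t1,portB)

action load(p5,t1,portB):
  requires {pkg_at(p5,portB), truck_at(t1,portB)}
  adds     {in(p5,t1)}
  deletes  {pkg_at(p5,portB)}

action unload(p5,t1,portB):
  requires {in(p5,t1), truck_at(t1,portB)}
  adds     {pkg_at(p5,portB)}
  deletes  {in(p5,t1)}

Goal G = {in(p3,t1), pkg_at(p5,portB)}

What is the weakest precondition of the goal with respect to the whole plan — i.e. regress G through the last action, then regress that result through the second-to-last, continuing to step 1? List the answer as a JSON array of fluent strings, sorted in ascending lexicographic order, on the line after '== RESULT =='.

Work backward from the goal:
  through step 2 (unload(p5,t1,portB)): drop {pkg_at(p5,portB)}, keep {in(p3,t1)}, require {in(p5,t1), truck_at(t1,portB)}
    → {in(p3,t1), in(p5,t1), truck_at(t1,portB)}
  through step 1 (load(p5,t1,portB)): drop {in(p5,t1)}, keep {in(p3,t1), truck_at(t1,portB)}, require {pkg_at(p5,portB), truck_at(t1,portB)}
    → {in(p3,t1), pkg_at(p5,portB), truck_at(t1,portB)}

== RESULT ==
["in(p3,t1)", "pkg_at(p5,portB)", "truck_at(t1,portB)"]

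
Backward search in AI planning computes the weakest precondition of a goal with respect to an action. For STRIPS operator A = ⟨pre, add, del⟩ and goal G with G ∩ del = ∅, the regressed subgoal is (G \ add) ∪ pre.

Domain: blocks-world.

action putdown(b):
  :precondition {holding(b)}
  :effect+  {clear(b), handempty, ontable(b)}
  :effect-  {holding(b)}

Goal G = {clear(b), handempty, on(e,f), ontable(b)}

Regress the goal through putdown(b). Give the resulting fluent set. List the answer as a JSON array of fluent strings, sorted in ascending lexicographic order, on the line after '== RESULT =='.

Compute (G \ add) ∪ pre:
  G ∩ del = {}  (empty — regression defined)
  G \ add = {clear(b), handempty, on(e,f), ontable(b)} \ {clear(b), handempty, ontable(b)} = {on(e,f)}
  ∪ pre   = {on(e,f)} ∪ {holding(b)}
          = {holding(b), on(e,f)}

== RESULT ==
["holding(b)", "on(e,f)"]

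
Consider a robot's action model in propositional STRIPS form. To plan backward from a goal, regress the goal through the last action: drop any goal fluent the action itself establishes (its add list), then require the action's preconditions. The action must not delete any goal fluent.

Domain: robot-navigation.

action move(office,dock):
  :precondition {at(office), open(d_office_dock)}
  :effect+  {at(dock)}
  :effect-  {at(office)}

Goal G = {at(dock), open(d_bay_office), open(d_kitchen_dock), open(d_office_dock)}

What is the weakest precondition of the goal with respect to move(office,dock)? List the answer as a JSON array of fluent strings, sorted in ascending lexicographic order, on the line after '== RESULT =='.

Regress:
  G ∩ del = {}  (empty — regression defined)
  G \ add = {at(dock), open(d_bay_office), open(d_kitchen_dock), open(d_office_dock)} \ {at(dock)} = {open(d_bay_office), open(d_kitchen_dock), open(d_office_dock)}
  ∪ pre   = {open(d_bay_office), open(d_kitchen_dock), open(d_office_dock)} ∪ {at(office), open(d_office_dock)}
          = {at(office), open(d_bay_office), open(d_kitchen_dock), open(d_office_dock)}

== RESULT ==
["at(office)", "open(d_bay_office)", "open(d_kitchen_dock)", "open(d_office_dock)"]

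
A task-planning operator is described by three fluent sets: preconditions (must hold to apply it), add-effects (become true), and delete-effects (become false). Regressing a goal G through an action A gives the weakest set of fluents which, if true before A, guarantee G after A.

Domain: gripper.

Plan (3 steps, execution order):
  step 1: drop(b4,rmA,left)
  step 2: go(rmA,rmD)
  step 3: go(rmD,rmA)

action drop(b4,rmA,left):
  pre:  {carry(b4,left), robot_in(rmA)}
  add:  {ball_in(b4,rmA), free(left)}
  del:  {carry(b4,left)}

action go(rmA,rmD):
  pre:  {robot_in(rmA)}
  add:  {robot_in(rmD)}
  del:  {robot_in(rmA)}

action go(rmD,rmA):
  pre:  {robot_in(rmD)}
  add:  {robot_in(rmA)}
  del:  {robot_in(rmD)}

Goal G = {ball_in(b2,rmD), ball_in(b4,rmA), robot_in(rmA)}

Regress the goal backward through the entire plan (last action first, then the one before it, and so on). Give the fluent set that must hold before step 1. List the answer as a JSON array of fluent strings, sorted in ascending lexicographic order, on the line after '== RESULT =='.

Work backward from the goal:
  through step 3 (go(rmD,rmA)): drop {robot_in(rmA)}, keep {ball_in(b2,rmD), ball_in(b4,rmA)}, require {robot_in(rmD)}
    → {ball_in(b2,rmD), ball_in(b4,rmA), robot_in(rmD)}
  through step 2 (go(rmA,rmD)): drop {robot_in(rmD)}, keep {ball_in(b2,rmD), ball_in(b4,rmA)}, require {robot_in(rmA)}
    → {ball_in(b2,rmD), ball_in(b4,rmA), robot_in(rmA)}
  through step 1 (drop(b4,rmA,left)): drop {ball_in(b4,rmA)}, keep {ball_in(b2,rmD), robot_in(rmA)}, require {carry(b4,left), robot_in(rmA)}
    → {ball_in(b2,rmD), carry(b4,left), robot_in(rmA)}

== RESULT ==
["ball_in(b2,rmD)", "carry(b4,left)", "robot_in(rmA)"]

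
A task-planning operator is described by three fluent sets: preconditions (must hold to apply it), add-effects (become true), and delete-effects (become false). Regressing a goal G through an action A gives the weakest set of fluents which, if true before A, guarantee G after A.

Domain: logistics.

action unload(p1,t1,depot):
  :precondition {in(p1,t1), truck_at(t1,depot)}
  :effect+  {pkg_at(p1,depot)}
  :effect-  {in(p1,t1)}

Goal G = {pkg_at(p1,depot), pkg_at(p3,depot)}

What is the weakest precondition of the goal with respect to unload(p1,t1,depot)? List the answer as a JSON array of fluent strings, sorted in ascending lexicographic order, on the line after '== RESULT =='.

Compute (G \ add) ∪ pre:
  G ∩ del = {}  (empty — regression defined)
  G \ add = {pkg_at(p1,depot), pkg_at(p3,depot)} \ {pkg_at(p1,depot)} = {pkg_at(p3,depot)}
  ∪ pre   = {pkg_at(p3,depot)} ∪ {in(p1,t1), truck_at(t1,depot)}
          = {in(p1,t1), pkg_at(p3,depot), truck_at(t1,depot)}

== RESULT ==
["in(p1,t1)", "pkg_at(p3,depot)", "truck_at(t1,depot)"]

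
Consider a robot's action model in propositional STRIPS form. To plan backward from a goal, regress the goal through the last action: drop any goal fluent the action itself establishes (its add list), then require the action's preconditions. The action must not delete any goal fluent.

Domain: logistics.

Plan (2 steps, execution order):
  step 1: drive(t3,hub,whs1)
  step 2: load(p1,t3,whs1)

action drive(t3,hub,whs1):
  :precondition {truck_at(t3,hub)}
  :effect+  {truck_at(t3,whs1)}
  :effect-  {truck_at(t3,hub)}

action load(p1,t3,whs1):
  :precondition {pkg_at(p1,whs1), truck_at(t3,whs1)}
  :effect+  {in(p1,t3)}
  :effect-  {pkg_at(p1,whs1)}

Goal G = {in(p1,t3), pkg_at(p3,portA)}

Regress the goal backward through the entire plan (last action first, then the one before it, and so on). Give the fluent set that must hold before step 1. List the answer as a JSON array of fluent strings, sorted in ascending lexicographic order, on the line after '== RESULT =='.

Work backward from the goal:
  through step 2 (load(p1,t3,whs1)): drop {in(p1,t3)}, keep {pkg_at(p3,portA)}, require {pkg_at(p1,whs1), truck_at(t3,whs1)}
    → {pkg_at(p1,whs1), pkg_at(p3,portA), truck_at(t3,whs1)}
  through step 1 (drive(t3,hub,whs1)): drop {truck_at(t3,whs1)}, keep {pkg_at(p1,whs1), pkg_at(p3,portA)}, require {truck_at(t3,hub)}
    → {pkg_at(p1,whs1), pkg_at(p3,portA), truck_at(t3,hub)}

== RESULT ==
["pkg_at(p1,whs1)", "pkg_at(p3,portA)", "truck_at(t3,hub)"]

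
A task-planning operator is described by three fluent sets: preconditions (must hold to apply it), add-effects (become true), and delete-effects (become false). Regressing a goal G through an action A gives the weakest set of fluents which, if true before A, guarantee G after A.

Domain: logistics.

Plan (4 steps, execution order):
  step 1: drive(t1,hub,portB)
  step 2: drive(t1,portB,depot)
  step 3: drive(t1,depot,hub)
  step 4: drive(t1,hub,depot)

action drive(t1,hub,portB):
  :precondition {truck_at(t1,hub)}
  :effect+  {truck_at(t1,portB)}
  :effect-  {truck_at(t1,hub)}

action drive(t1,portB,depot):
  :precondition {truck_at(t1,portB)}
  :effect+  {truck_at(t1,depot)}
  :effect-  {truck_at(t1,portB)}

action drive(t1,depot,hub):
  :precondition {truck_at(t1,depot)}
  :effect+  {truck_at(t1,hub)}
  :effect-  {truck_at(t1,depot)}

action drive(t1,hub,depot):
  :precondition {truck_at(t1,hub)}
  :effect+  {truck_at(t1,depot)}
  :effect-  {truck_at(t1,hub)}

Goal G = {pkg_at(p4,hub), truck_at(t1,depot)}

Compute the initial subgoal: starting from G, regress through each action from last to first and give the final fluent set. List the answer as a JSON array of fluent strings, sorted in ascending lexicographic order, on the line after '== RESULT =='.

Regress step by step:
  through step 4 (drive(t1,hub,depot)): drop {truck_at(t1,depot)}, keep {pkg_at(p4,hub)}, require {truck_at(t1,hub)}
    → {pkg_at(p4,hub), truck_at(t1,hub)}
  through step 3 (drive(t1,depot,hub)): drop {truck_at(t1,hub)}, keep {pkg_at(p4,hub)}, require {truck_at(t1,depot)}
    → {pkg_at(p4,hub), truck_at(t1,depot)}
  through step 2 (drive(t1,portB,depot)): drop {truck_at(t1,depot)}, keep {pkg_at(p4,hub)}, require {truck_at(t1,portB)}
    → {pkg_at(p4,hub), truck_at(t1,portB)}
  through step 1 (drive(t1,hub,portB)): drop {truck_at(t1,portB)}, keep {pkg_at(p4,hub)}, require {truck_at(t1,hub)}
    → {pkg_at(p4,hub), truck_at(t1,hub)}

== RESULT ==
["pkg_at(p4,hub)", "truck_at(t1,hub)"]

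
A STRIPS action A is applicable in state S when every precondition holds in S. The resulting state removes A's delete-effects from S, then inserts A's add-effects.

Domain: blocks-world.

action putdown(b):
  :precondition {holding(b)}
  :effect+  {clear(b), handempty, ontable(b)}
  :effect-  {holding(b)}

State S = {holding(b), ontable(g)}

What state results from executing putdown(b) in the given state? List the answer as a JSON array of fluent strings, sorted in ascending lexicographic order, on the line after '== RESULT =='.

Progress:
  pre ⊆ S: {holding(b)} ⊆ S  — applicable
  S \ del = {ontable(g)}
  ∪ add   = {clear(b), handempty, ontable(b), ontable(g)}

== RESULT ==
["clear(b)", "handempty", "ontable(b)", "ontable(g)"]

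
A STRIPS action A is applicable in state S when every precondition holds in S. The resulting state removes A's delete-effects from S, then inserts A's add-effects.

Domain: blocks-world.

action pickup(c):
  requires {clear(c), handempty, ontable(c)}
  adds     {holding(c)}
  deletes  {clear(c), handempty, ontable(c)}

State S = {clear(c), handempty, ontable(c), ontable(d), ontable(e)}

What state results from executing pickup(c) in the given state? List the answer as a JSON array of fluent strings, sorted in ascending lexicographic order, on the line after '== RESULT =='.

Compute (S \ del) ∪ add:
  pre ⊆ S: {clear(c), handempty, ontable(c)} ⊆ S  — applicable
  S \ del = {ontable(d), ontable(e)}
  ∪ add   = {holding(c), ontable(d), ontable(e)}

== RESULT ==
["holding(c)", "ontable(d)", "ontable(e)"]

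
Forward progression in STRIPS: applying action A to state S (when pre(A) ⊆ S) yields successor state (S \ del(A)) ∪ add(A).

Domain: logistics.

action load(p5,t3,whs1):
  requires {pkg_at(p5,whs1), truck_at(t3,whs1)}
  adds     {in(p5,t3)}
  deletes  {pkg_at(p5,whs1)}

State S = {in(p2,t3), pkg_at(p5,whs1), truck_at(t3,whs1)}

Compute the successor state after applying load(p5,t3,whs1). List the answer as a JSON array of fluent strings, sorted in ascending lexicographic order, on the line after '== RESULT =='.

Compute (S \ del) ∪ add:
  pre ⊆ S: {pkg_at(p5,whs1), truck_at(t3,whs1)} ⊆ S  — applicable
  S \ del = {in(p2,t3), truck_at(t3,whs1)}
  ∪ add   = {in(p2,t3), in(p5,t3), truck_at(t3,whs1)}

== RESULT ==
["in(p2,t3)", "in(p5,t3)", "truck_at(t3,whs1)"]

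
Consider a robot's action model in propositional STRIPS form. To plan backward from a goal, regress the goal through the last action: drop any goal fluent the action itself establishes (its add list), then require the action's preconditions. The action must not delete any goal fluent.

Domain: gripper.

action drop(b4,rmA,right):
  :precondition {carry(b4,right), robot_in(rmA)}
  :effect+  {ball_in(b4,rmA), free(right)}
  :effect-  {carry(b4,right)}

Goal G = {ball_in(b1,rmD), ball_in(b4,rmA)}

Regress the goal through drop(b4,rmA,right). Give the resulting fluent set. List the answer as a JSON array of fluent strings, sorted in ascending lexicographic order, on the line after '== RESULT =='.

Compute (G \ add) ∪ pre:
  G ∩ del = {}  (empty — regression defined)
  G \ add = {ball_in(b1,rmD), ball_in(b4,rmA)} \ {ball_in(b4,rmA), free(right)} = {ball_in(b1,rmD)}
  ∪ pre   = {ball_in(b1,rmD)} ∪ {carry(b4,right), robot_in(rmA)}
          = {ball_in(b1,rmD), carry(b4,right), robot_in(rmA)}

== RESULT ==
["ball_in(b1,rmD)", "carry(b4,right)", "robot_in(rmA)"]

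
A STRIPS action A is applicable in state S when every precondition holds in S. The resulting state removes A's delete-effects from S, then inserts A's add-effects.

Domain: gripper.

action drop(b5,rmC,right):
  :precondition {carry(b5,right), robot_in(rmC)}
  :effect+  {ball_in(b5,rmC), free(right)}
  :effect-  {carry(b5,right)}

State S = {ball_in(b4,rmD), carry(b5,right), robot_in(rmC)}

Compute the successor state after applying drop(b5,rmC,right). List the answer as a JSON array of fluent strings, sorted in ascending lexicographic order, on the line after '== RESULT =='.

Progress:
  pre ⊆ S: {carry(b5,right), robot_in(rmC)} ⊆ S  — applicable
  S \ del = {ball_in(b4,rmD), robot_in(rmC)}
  ∪ add   = {ball_in(b4,rmD), ball_in(b5,rmC), free(right), robot_in(rmC)}

== RESULT ==
["ball_in(b4,rmD)", "ball_in(b5,rmC)", "free(right)", "robot_in(rmC)"]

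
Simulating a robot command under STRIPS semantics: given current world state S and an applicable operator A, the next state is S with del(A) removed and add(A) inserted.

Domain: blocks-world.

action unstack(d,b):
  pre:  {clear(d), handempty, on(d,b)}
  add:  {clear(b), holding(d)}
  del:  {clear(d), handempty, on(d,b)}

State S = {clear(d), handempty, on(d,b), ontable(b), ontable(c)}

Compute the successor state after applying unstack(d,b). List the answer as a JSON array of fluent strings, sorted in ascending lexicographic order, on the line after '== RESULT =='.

Compute (S \ del) ∪ add:
  pre ⊆ S: {clear(d), handempty, on(d,b)} ⊆ S  — applicable
  S \ del = {ontable(b), ontable(c)}
  ∪ add   = {clear(b), holding(d), ontable(b), ontable(c)}

== RESULT ==
["clear(b)", "holding(d)", "ontable(b)", "ontable(c)"]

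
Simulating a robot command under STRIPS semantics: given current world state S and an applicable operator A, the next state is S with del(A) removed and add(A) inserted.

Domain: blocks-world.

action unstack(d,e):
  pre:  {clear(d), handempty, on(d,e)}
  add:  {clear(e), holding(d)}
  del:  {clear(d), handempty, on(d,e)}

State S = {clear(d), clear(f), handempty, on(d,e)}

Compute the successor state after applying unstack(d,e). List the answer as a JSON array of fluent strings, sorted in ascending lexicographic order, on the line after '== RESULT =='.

Progress:
  pre ⊆ S: {clear(d), handempty, on(d,e)} ⊆ S  — applicable
  S \ del = {clear(f)}
  ∪ add   = {clear(e), clear(f), holding(d)}

== RESULT ==
["clear(e)", "clear(f)", "holding(d)"]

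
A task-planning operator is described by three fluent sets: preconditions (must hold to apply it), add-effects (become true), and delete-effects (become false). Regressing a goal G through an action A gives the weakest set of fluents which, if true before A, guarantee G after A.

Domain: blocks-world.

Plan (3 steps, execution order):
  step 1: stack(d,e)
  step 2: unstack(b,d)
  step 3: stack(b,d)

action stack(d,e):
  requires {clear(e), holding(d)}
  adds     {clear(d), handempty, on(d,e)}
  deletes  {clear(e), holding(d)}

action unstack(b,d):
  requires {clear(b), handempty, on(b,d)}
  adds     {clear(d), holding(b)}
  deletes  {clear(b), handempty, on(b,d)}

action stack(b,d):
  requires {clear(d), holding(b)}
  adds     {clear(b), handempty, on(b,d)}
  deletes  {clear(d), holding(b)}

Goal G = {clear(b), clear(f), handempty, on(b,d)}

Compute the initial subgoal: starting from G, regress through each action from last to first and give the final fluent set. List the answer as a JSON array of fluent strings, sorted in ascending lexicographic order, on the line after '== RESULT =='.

Regress step by step:
  through step 3 (stack(b,d)): drop {clear(b), handempty, on(b,d)}, keep {clear(f)}, require {clear(d), holding(b)}
    → {clear(d), clear(f), holding(b)}
  through step 2 (unstack(b,d)): drop {clear(d), holding(b)}, keep {clear(f)}, require {clear(b), handempty, on(b,d)}
    → {clear(b), clear(f), handempty, on(b,d)}
  through step 1 (stack(d,e)): drop {handempty}, keep {clear(b), clear(f), on(b,d)}, require {clear(e), holding(d)}
    → {clear(b), clear(e), clear(f), holding(d), on(b,d)}

== RESULT ==
["clear(b)", "clear(e)", "clear(f)", "holding(d)", "on(b,d)"]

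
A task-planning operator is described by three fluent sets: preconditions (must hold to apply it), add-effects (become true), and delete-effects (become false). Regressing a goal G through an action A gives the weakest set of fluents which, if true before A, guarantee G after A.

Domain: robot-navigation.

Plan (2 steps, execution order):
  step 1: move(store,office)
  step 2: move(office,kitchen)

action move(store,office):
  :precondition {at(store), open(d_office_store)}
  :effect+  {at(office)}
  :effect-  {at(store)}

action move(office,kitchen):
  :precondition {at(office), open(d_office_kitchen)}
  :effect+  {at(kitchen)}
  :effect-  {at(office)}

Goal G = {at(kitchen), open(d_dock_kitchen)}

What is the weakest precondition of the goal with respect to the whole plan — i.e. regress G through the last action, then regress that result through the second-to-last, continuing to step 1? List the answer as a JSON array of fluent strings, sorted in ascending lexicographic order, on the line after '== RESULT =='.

Regress step by step:
  through step 2 (move(office,kitchen)): drop {at(kitchen)}, keep {open(d_dock_kitchen)}, require {at(office), open(d_office_kitchen)}
    → {at(office), open(d_dock_kitchen), open(d_office_kitchen)}
  through step 1 (move(store,office)): drop {at(office)}, keep {open(d_dock_kitchen), open(d_office_kitchen)}, require {at(store), open(d_office_store)}
    → {at(store), open(d_dock_kitchen), open(d_office_kitchen), open(d_office_store)}

== RESULT ==
["at(store)", "open(d_dock_kitchen)", "open(d_office_kitchen)", "open(d_office_store)"]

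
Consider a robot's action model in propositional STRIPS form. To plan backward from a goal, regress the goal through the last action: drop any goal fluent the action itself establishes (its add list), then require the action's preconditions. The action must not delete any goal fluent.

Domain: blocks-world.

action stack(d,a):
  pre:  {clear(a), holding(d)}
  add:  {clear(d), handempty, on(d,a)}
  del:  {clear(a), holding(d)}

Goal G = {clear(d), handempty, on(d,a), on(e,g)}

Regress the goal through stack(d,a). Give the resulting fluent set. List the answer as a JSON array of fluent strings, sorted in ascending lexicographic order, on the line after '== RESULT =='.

Compute (G \ add) ∪ pre:
  G ∩ del = {}  (empty — regression defined)
  G \ add = {clear(d), handempty, on(d,a), on(e,g)} \ {clear(d), handempty, on(d,a)} = {on(e,g)}
  ∪ pre   = {on(e,g)} ∪ {clear(a), holding(d)}
          = {clear(a), holding(d), on(e,g)}

== RESULT ==
["clear(a)", "holding(d)", "on(e,g)"]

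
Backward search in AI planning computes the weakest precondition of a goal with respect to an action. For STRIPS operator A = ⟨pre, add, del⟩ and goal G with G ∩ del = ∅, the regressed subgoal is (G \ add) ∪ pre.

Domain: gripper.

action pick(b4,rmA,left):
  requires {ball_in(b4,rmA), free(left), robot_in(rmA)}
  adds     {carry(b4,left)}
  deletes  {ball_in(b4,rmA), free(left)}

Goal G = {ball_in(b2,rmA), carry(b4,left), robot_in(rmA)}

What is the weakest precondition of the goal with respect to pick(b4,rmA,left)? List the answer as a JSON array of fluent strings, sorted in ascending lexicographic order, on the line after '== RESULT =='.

Compute (G \ add) ∪ pre:
  G ∩ del = {}  (empty — regression defined)
  G \ add = {ball_in(b2,rmA), carry(b4,left), robot_in(rmA)} \ {carry(b4,left)} = {ball_in(b2,rmA), robot_in(rmA)}
  ∪ pre   = {ball_in(b2,rmA), robot_in(rmA)} ∪ {ball_in(b4,rmA), free(left), robot_in(rmA)}
          = {ball_in(b2,rmA), ball_in(b4,rmA), free(left), robot_in(rmA)}

== RESULT ==
["ball_in(b2,rmA)", "ball_in(b4,rmA)", "free(left)", "robot_in(rmA)"]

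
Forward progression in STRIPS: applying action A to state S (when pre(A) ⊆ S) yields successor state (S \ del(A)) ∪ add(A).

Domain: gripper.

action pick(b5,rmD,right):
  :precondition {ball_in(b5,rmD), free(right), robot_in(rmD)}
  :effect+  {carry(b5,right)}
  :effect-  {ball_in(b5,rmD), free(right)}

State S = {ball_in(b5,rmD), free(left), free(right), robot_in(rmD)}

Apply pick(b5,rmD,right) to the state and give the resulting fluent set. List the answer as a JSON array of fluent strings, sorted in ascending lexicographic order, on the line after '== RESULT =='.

Progress:
  pre ⊆ S: {ball_in(b5,rmD), free(right), robot_in(rmD)} ⊆ S  — applicable
  S \ del = {free(left), robot_in(rmD)}
  ∪ add   = {carry(b5,right), free(left), robot_in(rmD)}

== RESULT ==
["carry(b5,right)", "free(left)", "robot_in(rmD)"]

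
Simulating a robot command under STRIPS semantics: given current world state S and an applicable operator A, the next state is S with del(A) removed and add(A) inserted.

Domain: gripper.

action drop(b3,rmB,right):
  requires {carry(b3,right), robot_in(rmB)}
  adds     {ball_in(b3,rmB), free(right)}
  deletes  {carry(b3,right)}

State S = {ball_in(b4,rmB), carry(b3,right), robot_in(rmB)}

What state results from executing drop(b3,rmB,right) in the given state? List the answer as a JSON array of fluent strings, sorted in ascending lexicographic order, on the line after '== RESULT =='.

Progress:
  pre ⊆ S: {carry(b3,right), robot_in(rmB)} ⊆ S  — applicable
  S \ del = {ball_in(b4,rmB), robot_in(rmB)}
  ∪ add   = {ball_in(b3,rmB), ball_in(b4,rmB), free(right), robot_in(rmB)}

== RESULT ==
["ball_in(b3,rmB)", "ball_in(b4,rmB)", "free(right)", "robot_in(rmB)"]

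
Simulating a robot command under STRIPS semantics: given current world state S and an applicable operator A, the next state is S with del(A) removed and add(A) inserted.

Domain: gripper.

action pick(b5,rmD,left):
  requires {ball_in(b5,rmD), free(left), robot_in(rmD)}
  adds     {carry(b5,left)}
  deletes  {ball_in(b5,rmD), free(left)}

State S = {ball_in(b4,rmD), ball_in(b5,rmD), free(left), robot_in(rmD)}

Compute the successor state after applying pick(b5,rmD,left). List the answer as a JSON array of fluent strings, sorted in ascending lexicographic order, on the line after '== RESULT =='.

Compute (S \ del) ∪ add:
  pre ⊆ S: {ball_in(b5,rmD), free(left), robot_in(rmD)} ⊆ S  — applicable
  S \ del = {ball_in(b4,rmD), robot_in(rmD)}
  ∪ add   = {ball_in(b4,rmD), carry(b5,left), robot_in(rmD)}

== RESULT ==
["ball_in(b4,rmD)", "carry(b5,left)", "robot_in(rmD)"]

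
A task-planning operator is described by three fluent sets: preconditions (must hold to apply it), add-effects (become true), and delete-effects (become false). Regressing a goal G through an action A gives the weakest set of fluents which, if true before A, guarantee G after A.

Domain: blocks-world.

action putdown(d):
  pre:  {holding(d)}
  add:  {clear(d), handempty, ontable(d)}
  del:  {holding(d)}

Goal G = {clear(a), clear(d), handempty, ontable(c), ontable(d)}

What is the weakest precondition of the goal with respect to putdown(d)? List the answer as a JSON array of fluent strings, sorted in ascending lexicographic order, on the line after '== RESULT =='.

Compute (G \ add) ∪ pre:
  G ∩ del = {}  (empty — regression defined)
  G \ add = {clear(a), clear(d), handempty, ontable(c), ontable(d)} \ {clear(d), handempty, ontable(d)} = {clear(a), ontable(c)}
  ∪ pre   = {clear(a), ontable(c)} ∪ {holding(d)}
          = {clear(a), holding(d), ontable(c)}

== RESULT ==
["clear(a)", "holding(d)", "ontable(c)"]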